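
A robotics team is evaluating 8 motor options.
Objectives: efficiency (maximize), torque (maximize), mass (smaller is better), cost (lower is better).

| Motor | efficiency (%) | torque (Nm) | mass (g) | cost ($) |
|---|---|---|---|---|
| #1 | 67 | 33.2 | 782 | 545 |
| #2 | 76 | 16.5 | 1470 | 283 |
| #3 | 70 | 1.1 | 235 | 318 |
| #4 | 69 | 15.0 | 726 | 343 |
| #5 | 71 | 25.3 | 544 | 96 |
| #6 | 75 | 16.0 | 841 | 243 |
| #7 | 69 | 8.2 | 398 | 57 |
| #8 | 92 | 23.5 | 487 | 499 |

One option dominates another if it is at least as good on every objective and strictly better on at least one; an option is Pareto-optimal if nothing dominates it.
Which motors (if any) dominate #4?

#5

#5: efficiency 71≥69, torque 25.3≥15.0, mass 544≤726, cost 96≤343 — dominates #4.
Others (#1, #2, #3, #6, #7, #8) are each worse than #4 on at least one objective.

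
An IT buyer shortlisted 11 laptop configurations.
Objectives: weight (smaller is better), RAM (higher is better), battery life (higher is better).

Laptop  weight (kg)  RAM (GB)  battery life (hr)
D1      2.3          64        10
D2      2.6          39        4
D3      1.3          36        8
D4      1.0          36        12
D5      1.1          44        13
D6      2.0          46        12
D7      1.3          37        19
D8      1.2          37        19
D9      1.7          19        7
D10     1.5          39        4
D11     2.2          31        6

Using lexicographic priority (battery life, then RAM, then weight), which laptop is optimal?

D8

First maximize battery life: best is 19, kept {D7, D8}.
Then maximize RAM: best is 37, kept {D7, D8}.
Then minimize weight: best is 1.2, kept {D8}.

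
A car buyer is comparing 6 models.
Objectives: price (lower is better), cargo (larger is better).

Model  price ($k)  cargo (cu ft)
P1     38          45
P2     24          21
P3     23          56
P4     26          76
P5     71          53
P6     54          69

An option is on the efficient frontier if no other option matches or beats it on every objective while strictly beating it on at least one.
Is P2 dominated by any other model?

P3 vs P2: price 23≤24, cargo 56≥21 — P3 is at least as good on every objective and strictly better on at least one, so P3 dominates P2.

Yes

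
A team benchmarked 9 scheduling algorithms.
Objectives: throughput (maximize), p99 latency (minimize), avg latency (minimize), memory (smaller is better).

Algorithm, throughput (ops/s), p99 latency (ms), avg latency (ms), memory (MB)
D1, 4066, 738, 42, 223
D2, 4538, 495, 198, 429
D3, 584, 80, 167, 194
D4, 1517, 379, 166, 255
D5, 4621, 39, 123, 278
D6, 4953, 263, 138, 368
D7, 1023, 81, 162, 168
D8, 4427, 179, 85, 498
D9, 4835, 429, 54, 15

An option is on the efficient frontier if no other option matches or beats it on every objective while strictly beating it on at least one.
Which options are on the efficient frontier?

D1, D3, D4, D5, D6, D7, D8, D9

D1: not dominated (best avg latency).
D2: dominated by D5 (throughput 4621≥4538, p99 latency 39≤495, avg latency 123≤198, memory 278≤429).
D3: not dominated.
D4: not dominated.
D5: not dominated (best p99 latency).
D6: not dominated (best throughput).
D7: not dominated.
D8: not dominated.
D9: not dominated (best memory).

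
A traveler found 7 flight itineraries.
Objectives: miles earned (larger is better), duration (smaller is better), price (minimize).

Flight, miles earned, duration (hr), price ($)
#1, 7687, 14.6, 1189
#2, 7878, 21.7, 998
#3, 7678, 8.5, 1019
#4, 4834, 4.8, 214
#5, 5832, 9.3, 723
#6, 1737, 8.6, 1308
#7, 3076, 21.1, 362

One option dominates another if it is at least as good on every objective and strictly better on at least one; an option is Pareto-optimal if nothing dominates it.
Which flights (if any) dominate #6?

#3, #4

#3: miles earned 7678≥1737, duration 8.5≤8.6, price 1019≤1308 — dominates #6.
#4: miles earned 4834≥1737, duration 4.8≤8.6, price 214≤1308 — dominates #6.
Others (#1, #2, #5, #7) are each worse than #6 on at least one objective.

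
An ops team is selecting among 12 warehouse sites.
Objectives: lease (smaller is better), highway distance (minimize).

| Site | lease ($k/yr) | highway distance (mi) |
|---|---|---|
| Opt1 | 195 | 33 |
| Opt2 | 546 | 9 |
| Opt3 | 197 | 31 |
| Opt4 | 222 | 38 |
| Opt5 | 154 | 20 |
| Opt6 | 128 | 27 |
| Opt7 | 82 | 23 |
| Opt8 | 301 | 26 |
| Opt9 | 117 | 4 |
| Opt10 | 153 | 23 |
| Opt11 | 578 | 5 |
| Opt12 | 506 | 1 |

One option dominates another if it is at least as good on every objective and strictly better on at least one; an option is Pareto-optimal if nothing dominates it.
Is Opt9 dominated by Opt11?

Opt11 vs Opt9: Opt11 is worse on lease (578 vs 117), so it does not dominate Opt9.

No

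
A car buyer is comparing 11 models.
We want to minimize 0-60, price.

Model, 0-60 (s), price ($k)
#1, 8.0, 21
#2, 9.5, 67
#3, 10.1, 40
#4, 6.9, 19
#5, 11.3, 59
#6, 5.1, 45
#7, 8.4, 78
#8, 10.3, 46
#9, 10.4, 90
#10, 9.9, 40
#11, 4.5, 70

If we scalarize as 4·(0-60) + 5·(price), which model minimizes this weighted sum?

#4

#1: 4·8.0 + 5·21 = 137.0
#2: 4·9.5 + 5·67 = 373.0
#3: 4·10.1 + 5·40 = 240.4
#4: 4·6.9 + 5·19 = 122.6
#5: 4·11.3 + 5·59 = 340.2
#6: 4·5.1 + 5·45 = 245.4
#7: 4·8.4 + 5·78 = 423.6
#8: 4·10.3 + 5·46 = 271.2
#9: 4·10.4 + 5·90 = 491.6
#10: 4·9.9 + 5·40 = 239.6
#11: 4·4.5 + 5·70 = 368.0
Lowest: #4 at 122.6.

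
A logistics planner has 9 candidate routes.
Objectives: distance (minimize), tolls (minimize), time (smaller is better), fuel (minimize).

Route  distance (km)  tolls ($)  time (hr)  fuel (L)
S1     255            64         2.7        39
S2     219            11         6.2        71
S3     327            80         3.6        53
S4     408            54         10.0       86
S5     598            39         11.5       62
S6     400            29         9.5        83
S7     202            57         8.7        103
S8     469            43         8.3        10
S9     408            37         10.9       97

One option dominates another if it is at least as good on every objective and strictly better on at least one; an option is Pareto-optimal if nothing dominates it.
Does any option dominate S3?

S1 vs S3: distance 255≤327, tolls 64≤80, time 2.7≤3.6, fuel 39≤53 — S1 is at least as good on every objective and strictly better on at least one, so S1 dominates S3.

Yes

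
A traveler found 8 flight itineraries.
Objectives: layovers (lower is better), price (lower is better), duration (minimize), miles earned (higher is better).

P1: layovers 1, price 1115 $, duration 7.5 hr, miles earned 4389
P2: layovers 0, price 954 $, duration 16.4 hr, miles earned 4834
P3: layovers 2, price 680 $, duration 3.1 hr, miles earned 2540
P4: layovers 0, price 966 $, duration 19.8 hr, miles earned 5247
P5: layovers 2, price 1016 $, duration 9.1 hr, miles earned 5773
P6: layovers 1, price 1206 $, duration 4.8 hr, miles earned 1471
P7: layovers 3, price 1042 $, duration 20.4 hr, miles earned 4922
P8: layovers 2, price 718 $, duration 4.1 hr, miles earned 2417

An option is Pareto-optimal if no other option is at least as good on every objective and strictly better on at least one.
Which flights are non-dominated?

P1: not dominated.
P2: not dominated.
P3: not dominated (best price).
P4: not dominated.
P5: not dominated (best miles earned).
P6: not dominated.
P7: dominated by P4 (layovers 0≤3, price 966≤1042, duration 19.8≤20.4, miles earned 5247≥4922).
P8: dominated by P3 (layovers 2≤2, price 680≤718, duration 3.1≤4.1, miles earned 2540≥2417).

P1, P2, P3, P4, P5, P6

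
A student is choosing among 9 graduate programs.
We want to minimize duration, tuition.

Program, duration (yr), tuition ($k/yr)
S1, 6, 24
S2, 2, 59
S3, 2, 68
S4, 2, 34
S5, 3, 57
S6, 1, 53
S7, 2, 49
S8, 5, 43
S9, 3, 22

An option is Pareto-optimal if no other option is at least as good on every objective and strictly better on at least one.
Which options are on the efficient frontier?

S4, S6, S9

S1: dominated by S9 (duration 3≤6, tuition 22≤24).
S2: dominated by S4 (duration 2≤2, tuition 34≤59).
S3: dominated by S2 (duration 2≤2, tuition 59≤68).
S4: not dominated.
S5: dominated by S4 (duration 2≤3, tuition 34≤57).
S6: not dominated (best duration).
S7: dominated by S4 (duration 2≤2, tuition 34≤49).
S8: dominated by S4 (duration 2≤5, tuition 34≤43).
S9: not dominated (best tuition).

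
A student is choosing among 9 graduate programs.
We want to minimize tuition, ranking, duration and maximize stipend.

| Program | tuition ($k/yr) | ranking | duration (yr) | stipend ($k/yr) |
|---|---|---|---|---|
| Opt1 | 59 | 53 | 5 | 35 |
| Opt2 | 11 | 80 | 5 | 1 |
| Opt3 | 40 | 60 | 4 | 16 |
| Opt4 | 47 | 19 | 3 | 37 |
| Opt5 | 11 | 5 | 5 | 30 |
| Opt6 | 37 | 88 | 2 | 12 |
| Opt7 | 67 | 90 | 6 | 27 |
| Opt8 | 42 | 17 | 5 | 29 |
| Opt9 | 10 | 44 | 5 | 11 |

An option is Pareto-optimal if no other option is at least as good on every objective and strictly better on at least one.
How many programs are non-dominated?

Opt1: dominated by Opt4 (tuition 47≤59, ranking 19≤53, duration 3≤5, stipend 37≥35).
Opt2: dominated by Opt5 (tuition 11≤11, ranking 5≤80, duration 5≤5, stipend 30≥1).
Opt3: not dominated.
Opt4: not dominated (best stipend).
Opt5: not dominated (best ranking).
Opt6: not dominated (best duration).
Opt7: dominated by Opt1 (tuition 59≤67, ranking 53≤90, duration 5≤6, stipend 35≥27).
Opt8: dominated by Opt5 (tuition 11≤42, ranking 5≤17, duration 5≤5, stipend 30≥29).
Opt9: not dominated (best tuition).
Pareto-optimal: Opt3, Opt4, Opt5, Opt6, Opt9 → 5.

5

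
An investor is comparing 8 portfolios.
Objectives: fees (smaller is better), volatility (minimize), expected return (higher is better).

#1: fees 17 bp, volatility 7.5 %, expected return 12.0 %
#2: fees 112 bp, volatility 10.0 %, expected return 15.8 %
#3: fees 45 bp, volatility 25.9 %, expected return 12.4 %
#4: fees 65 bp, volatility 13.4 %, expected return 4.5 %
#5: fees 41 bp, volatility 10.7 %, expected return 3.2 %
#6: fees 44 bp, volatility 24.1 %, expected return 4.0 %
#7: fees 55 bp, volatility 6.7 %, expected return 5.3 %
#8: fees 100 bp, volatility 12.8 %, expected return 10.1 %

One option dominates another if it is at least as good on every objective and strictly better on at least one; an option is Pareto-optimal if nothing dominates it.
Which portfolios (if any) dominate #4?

#1, #7

#1: fees 17≤65, volatility 7.5≤13.4, expected return 12.0≥4.5 — dominates #4.
#7: fees 55≤65, volatility 6.7≤13.4, expected return 5.3≥4.5 — dominates #4.
Others (#2, #3, #5, #6, #8) are each worse than #4 on at least one objective.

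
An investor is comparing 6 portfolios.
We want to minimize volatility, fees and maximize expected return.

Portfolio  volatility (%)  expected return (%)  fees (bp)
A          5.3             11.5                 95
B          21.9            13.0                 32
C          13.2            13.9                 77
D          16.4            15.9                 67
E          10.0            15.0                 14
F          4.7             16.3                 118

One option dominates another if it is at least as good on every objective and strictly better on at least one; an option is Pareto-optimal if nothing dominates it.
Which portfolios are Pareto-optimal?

A, D, E, F

A: not dominated.
B: dominated by E (volatility 10.0≤21.9, expected return 15.0≥13.0, fees 14≤32).
C: dominated by E (volatility 10.0≤13.2, expected return 15.0≥13.9, fees 14≤77).
D: not dominated.
E: not dominated (best fees).
F: not dominated (best volatility).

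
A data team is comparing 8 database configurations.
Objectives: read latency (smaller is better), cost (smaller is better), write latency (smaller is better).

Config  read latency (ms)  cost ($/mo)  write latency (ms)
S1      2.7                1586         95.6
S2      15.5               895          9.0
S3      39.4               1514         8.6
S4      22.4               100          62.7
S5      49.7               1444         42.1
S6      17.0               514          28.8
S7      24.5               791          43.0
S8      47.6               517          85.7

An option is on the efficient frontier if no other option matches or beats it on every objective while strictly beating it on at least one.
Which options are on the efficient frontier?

S1, S2, S3, S4, S6

S1: not dominated (best read latency).
S2: not dominated.
S3: not dominated (best write latency).
S4: not dominated (best cost).
S5: dominated by S2 (read latency 15.5≤49.7, cost 895≤1444, write latency 9.0≤42.1).
S6: not dominated.
S7: dominated by S6 (read latency 17.0≤24.5, cost 514≤791, write latency 28.8≤43.0).
S8: dominated by S4 (read latency 22.4≤47.6, cost 100≤517, write latency 62.7≤85.7).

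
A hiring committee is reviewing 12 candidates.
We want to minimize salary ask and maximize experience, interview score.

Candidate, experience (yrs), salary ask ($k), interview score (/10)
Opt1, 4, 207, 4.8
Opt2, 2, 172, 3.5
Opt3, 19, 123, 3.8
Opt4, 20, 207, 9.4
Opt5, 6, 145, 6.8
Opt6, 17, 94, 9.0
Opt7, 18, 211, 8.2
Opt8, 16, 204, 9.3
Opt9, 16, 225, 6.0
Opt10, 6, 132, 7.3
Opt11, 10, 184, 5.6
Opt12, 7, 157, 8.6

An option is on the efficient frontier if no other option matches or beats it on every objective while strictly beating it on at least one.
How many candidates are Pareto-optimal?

4

Opt1: dominated by Opt4 (experience 20≥4, salary ask 207≤207, interview score 9.4≥4.8).
Opt2: dominated by Opt3 (experience 19≥2, salary ask 123≤172, interview score 3.8≥3.5).
Opt3: not dominated.
Opt4: not dominated (best experience).
Opt5: dominated by Opt6 (experience 17≥6, salary ask 94≤145, interview score 9.0≥6.8).
Opt6: not dominated (best salary ask).
Opt7: dominated by Opt4 (experience 20≥18, salary ask 207≤211, interview score 9.4≥8.2).
Opt8: not dominated.
Opt9: dominated by Opt4 (experience 20≥16, salary ask 207≤225, interview score 9.4≥6.0).
Opt10: dominated by Opt6 (experience 17≥6, salary ask 94≤132, interview score 9.0≥7.3).
Opt11: dominated by Opt6 (experience 17≥10, salary ask 94≤184, interview score 9.0≥5.6).
Opt12: dominated by Opt6 (experience 17≥7, salary ask 94≤157, interview score 9.0≥8.6).
Pareto-optimal: Opt3, Opt4, Opt6, Opt8 → 4.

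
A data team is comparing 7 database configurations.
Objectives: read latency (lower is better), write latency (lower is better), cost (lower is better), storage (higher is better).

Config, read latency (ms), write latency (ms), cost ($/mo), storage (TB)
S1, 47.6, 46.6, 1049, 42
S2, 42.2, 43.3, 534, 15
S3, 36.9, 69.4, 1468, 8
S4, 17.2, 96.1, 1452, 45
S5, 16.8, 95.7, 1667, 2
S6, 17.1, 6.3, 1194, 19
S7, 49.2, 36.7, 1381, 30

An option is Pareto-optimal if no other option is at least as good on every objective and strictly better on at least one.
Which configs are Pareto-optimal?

S1, S2, S4, S5, S6, S7

S1: not dominated.
S2: not dominated (best cost).
S3: dominated by S6 (read latency 17.1≤36.9, write latency 6.3≤69.4, cost 1194≤1468, storage 19≥8).
S4: not dominated (best storage).
S5: not dominated (best read latency).
S6: not dominated (best write latency).
S7: not dominated.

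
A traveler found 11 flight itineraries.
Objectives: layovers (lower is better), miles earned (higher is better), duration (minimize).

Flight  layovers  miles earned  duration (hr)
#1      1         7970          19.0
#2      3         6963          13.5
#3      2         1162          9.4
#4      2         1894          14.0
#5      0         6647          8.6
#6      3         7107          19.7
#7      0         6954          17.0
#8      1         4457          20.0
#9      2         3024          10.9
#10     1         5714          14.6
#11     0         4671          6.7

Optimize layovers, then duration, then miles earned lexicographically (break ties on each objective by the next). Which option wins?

#11

First minimize layovers: best is 0, kept {#5, #7, #11}.
Then minimize duration: best is 6.7, kept {#11}.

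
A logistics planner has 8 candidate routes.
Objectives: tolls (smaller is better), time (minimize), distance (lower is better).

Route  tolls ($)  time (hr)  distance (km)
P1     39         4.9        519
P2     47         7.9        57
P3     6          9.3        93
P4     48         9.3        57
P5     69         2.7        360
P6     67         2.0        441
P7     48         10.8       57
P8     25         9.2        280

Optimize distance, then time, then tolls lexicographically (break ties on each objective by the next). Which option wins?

First minimize distance: best is 57, kept {P2, P4, P7}.
Then minimize time: best is 7.9, kept {P2}.

P2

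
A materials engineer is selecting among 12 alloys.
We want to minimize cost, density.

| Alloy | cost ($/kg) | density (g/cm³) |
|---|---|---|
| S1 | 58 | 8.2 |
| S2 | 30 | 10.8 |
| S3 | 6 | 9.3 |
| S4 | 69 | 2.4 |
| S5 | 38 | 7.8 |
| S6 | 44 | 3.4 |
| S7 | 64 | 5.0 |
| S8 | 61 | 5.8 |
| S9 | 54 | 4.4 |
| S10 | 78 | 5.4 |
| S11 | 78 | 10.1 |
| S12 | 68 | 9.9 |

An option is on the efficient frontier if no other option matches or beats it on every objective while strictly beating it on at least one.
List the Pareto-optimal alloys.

S3, S4, S5, S6

S1: dominated by S5 (cost 38≤58, density 7.8≤8.2).
S2: dominated by S3 (cost 6≤30, density 9.3≤10.8).
S3: not dominated (best cost).
S4: not dominated (best density).
S5: not dominated.
S6: not dominated.
S7: dominated by S6 (cost 44≤64, density 3.4≤5.0).
S8: dominated by S6 (cost 44≤61, density 3.4≤5.8).
S9: dominated by S6 (cost 44≤54, density 3.4≤4.4).
S10: dominated by S4 (cost 69≤78, density 2.4≤5.4).
S11: dominated by S1 (cost 58≤78, density 8.2≤10.1).
S12: dominated by S1 (cost 58≤68, density 8.2≤9.9).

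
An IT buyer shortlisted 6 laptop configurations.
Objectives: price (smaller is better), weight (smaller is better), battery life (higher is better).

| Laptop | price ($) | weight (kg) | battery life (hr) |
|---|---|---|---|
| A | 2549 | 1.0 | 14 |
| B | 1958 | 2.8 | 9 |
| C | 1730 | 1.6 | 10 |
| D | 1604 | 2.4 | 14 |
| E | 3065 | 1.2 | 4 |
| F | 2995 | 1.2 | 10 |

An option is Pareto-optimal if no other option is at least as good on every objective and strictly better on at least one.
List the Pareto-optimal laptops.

A: not dominated (best weight).
B: dominated by C (price 1730≤1958, weight 1.6≤2.8, battery life 10≥9).
C: not dominated.
D: not dominated (best price).
E: dominated by A (price 2549≤3065, weight 1.0≤1.2, battery life 14≥4).
F: dominated by A (price 2549≤2995, weight 1.0≤1.2, battery life 14≥10).

A, C, D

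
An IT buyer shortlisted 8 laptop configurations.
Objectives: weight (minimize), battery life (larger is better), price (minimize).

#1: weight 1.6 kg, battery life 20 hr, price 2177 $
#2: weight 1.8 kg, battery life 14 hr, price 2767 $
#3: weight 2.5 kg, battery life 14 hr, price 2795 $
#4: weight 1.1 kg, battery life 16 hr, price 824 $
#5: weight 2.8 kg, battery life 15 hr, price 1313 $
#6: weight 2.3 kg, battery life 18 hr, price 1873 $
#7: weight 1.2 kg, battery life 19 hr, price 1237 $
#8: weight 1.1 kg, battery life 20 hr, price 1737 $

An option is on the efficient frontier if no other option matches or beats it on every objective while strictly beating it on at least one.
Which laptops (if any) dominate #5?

#4: weight 1.1≤2.8, battery life 16≥15, price 824≤1313 — dominates #5.
#7: weight 1.2≤2.8, battery life 19≥15, price 1237≤1313 — dominates #5.
Others (#1, #2, #3, #6, #8) are each worse than #5 on at least one objective.

#4, #7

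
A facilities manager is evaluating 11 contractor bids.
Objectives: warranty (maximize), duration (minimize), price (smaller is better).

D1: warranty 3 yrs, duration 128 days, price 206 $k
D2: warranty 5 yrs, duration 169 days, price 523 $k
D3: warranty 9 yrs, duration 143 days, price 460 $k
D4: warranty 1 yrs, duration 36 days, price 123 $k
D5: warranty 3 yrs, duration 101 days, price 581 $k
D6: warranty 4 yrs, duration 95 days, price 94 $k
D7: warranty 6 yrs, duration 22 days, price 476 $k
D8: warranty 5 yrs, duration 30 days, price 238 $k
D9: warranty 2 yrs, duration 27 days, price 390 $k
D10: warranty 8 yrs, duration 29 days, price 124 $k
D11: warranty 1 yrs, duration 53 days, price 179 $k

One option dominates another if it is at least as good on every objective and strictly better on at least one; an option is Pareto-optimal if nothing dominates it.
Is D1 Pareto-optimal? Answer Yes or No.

D6 vs D1: warranty 4≥3, duration 95≤128, price 94≤206 — D6 is at least as good on every objective and strictly better on at least one, so D6 dominates D1.

No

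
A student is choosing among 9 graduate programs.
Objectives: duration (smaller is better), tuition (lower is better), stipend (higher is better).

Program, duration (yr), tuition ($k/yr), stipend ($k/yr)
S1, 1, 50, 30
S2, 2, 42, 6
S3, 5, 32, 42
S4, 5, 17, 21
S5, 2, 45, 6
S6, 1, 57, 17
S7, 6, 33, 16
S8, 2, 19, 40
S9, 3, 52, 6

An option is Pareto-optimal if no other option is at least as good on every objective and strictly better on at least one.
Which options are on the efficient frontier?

S1, S3, S4, S8

S1: not dominated.
S2: dominated by S8 (duration 2≤2, tuition 19≤42, stipend 40≥6).
S3: not dominated (best stipend).
S4: not dominated (best tuition).
S5: dominated by S2 (duration 2≤2, tuition 42≤45, stipend 6≥6).
S6: dominated by S1 (duration 1≤1, tuition 50≤57, stipend 30≥17).
S7: dominated by S3 (duration 5≤6, tuition 32≤33, stipend 42≥16).
S8: not dominated.
S9: dominated by S1 (duration 1≤3, tuition 50≤52, stipend 30≥6).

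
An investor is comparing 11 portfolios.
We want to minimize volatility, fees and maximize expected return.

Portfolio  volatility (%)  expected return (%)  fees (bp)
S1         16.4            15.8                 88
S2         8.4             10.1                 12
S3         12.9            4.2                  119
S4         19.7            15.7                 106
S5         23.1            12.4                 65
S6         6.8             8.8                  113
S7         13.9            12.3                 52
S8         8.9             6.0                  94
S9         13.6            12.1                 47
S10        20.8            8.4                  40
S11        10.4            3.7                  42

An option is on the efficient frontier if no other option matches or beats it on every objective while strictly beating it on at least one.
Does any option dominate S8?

S2 vs S8: volatility 8.4≤8.9, expected return 10.1≥6.0, fees 12≤94 — S2 is at least as good on every objective and strictly better on at least one, so S2 dominates S8.

Yes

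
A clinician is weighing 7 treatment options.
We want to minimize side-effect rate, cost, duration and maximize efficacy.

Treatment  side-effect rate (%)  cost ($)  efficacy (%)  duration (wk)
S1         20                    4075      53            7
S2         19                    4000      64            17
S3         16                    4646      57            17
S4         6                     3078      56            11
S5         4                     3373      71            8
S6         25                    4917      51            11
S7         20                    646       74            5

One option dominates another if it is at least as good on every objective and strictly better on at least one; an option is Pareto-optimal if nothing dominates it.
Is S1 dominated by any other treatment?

Yes

S7 vs S1: side-effect rate 20≤20, cost 646≤4075, efficacy 74≥53, duration 5≤7 — S7 is at least as good on every objective and strictly better on at least one, so S7 dominates S1.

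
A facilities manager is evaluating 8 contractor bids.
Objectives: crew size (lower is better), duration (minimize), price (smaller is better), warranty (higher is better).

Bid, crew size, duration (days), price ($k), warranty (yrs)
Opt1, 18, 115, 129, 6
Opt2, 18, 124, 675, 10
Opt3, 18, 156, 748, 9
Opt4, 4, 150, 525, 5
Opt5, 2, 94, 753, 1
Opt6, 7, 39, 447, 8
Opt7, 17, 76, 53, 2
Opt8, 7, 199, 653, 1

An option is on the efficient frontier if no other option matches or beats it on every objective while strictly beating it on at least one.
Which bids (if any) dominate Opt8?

Opt4: crew size 4≤7, duration 150≤199, price 525≤653, warranty 5≥1 — dominates Opt8.
Opt6: crew size 7≤7, duration 39≤199, price 447≤653, warranty 8≥1 — dominates Opt8.
Others (Opt1, Opt2, Opt3, Opt5, Opt7) are each worse than Opt8 on at least one objective.

Opt4, Opt6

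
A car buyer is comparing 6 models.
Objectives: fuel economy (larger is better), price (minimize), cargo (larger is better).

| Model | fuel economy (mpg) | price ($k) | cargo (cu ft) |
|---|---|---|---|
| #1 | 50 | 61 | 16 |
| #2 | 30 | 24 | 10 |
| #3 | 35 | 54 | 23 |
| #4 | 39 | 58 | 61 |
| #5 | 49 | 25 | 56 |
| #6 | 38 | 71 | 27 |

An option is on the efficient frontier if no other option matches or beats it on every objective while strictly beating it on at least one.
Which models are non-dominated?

#1: not dominated (best fuel economy).
#2: not dominated (best price).
#3: dominated by #5 (fuel economy 49≥35, price 25≤54, cargo 56≥23).
#4: not dominated (best cargo).
#5: not dominated.
#6: dominated by #4 (fuel economy 39≥38, price 58≤71, cargo 61≥27).

#1, #2, #4, #5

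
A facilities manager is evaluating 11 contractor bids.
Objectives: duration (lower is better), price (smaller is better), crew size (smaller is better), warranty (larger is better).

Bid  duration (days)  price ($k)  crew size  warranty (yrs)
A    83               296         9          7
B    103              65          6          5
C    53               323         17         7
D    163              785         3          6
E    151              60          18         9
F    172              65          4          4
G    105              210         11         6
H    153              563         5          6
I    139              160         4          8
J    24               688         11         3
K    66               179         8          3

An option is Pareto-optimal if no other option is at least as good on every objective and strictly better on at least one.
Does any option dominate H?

Yes

I vs H: duration 139≤153, price 160≤563, crew size 4≤5, warranty 8≥6 — I is at least as good on every objective and strictly better on at least one, so I dominates H.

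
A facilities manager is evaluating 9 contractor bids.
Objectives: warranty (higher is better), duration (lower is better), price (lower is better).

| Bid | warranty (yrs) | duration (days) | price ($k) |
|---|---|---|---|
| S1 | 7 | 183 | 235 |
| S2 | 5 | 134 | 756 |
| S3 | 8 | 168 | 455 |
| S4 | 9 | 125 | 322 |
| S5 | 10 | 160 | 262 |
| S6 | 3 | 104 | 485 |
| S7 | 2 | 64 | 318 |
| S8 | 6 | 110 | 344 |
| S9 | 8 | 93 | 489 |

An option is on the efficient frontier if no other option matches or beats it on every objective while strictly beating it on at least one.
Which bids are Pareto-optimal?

S1: not dominated (best price).
S2: dominated by S4 (warranty 9≥5, duration 125≤134, price 322≤756).
S3: dominated by S4 (warranty 9≥8, duration 125≤168, price 322≤455).
S4: not dominated.
S5: not dominated (best warranty).
S6: not dominated.
S7: not dominated (best duration).
S8: not dominated.
S9: not dominated.

S1, S4, S5, S6, S7, S8, S9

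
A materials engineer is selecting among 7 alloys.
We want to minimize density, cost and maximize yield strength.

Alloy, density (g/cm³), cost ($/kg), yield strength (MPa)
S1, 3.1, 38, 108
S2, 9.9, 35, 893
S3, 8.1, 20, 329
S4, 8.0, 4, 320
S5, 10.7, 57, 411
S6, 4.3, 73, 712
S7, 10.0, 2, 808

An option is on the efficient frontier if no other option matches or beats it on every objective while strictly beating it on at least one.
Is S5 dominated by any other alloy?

S2 vs S5: density 9.9≤10.7, cost 35≤57, yield strength 893≥411 — S2 is at least as good on every objective and strictly better on at least one, so S2 dominates S5.

Yes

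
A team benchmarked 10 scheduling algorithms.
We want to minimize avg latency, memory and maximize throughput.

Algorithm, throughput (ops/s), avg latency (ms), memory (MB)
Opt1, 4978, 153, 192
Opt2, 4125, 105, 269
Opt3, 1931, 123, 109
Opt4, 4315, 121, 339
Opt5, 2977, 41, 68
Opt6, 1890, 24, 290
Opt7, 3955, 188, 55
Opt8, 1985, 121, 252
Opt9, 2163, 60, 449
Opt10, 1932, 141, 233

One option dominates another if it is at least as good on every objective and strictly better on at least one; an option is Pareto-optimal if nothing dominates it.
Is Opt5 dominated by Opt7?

Opt7 vs Opt5: Opt7 is worse on avg latency (188 vs 41), so it does not dominate Opt5.

No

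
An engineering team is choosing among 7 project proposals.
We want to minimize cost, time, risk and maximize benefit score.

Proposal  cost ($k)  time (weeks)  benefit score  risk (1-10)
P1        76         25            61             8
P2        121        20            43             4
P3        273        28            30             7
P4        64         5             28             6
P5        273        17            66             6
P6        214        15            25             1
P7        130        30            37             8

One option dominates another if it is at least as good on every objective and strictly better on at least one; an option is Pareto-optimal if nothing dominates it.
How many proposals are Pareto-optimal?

P1: not dominated.
P2: not dominated.
P3: dominated by P2 (cost 121≤273, time 20≤28, benefit score 43≥30, risk 4≤7).
P4: not dominated (best cost).
P5: not dominated (best benefit score).
P6: not dominated (best risk).
P7: dominated by P1 (cost 76≤130, time 25≤30, benefit score 61≥37, risk 8≤8).
Pareto-optimal: P1, P2, P4, P5, P6 → 5.

5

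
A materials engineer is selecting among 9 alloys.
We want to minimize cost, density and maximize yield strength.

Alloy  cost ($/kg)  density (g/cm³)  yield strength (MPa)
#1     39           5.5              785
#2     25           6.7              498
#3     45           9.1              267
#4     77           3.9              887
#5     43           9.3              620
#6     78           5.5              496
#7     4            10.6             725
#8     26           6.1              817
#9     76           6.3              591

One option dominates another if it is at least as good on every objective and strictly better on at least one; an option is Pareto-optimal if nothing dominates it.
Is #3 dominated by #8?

Yes

#8 vs #3: cost 26≤45, density 6.1≤9.1, yield strength 817≥267 — #8 is at least as good on every objective with at least one strict improvement.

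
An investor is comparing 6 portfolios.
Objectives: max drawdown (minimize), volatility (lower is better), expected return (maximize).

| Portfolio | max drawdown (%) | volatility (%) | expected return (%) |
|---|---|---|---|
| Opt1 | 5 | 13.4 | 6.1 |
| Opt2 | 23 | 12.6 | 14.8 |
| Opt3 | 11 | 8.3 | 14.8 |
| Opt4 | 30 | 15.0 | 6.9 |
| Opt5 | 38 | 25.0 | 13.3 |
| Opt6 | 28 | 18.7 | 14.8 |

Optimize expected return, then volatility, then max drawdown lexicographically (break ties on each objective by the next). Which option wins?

First maximize expected return: best is 14.8, kept {Opt2, Opt3, Opt6}.
Then minimize volatility: best is 8.3, kept {Opt3}.

Opt3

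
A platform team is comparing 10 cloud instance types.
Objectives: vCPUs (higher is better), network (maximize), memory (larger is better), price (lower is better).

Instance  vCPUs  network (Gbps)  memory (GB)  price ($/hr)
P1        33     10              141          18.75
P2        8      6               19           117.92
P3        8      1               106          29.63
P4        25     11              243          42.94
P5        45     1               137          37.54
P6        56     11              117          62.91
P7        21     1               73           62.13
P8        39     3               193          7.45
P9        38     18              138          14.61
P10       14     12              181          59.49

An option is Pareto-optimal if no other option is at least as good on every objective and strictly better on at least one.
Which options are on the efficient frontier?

P1: not dominated.
P2: dominated by P1 (vCPUs 33≥8, network 10≥6, memory 141≥19, price 18.75≤117.92).
P3: dominated by P1 (vCPUs 33≥8, network 10≥1, memory 141≥106, price 18.75≤29.63).
P4: not dominated (best memory).
P5: not dominated.
P6: not dominated (best vCPUs).
P7: dominated by P1 (vCPUs 33≥21, network 10≥1, memory 141≥73, price 18.75≤62.13).
P8: not dominated (best price).
P9: not dominated (best network).
P10: not dominated.

P1, P4, P5, P6, P8, P9, P10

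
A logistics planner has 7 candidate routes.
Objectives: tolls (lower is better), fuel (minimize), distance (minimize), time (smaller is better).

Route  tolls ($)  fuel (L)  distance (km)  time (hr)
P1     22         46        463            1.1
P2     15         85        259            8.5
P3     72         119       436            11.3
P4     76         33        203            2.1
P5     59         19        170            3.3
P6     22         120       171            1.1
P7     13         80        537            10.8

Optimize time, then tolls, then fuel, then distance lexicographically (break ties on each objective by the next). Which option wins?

P1

First minimize time: best is 1.1, kept {P1, P6}.
Then minimize tolls: best is 22, kept {P1, P6}.
Then minimize fuel: best is 46, kept {P1}.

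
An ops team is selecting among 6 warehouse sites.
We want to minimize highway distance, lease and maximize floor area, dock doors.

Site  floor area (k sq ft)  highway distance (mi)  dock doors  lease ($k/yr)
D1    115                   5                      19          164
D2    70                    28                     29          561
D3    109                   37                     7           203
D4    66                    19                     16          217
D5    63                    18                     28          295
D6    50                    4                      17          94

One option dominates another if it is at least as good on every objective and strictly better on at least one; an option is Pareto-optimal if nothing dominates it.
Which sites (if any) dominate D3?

D1: floor area 115≥109, highway distance 5≤37, dock doors 19≥7, lease 164≤203 — dominates D3.
Others (D2, D4, D5, D6) are each worse than D3 on at least one objective.

D1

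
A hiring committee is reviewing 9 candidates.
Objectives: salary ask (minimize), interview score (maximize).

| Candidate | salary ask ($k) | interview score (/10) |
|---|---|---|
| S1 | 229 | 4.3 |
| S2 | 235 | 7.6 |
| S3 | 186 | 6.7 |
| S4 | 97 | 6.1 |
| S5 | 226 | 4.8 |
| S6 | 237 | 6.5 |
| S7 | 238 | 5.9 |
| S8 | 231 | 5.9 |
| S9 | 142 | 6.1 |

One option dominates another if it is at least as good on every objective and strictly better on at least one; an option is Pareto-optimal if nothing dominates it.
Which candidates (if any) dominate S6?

S2, S3

S2: salary ask 235≤237, interview score 7.6≥6.5 — dominates S6.
S3: salary ask 186≤237, interview score 6.7≥6.5 — dominates S6.
Others (S1, S4, S5, S7, S8, S9) are each worse than S6 on at least one objective.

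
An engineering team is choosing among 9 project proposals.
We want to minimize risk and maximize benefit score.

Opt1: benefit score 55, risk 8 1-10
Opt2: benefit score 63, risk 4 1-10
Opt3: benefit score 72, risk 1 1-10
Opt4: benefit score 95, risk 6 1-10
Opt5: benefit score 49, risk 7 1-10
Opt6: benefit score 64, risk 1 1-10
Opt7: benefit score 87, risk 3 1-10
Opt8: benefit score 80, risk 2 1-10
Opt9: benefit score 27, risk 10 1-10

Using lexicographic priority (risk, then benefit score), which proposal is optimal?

Opt3

First minimize risk: best is 1, kept {Opt3, Opt6}.
Then maximize benefit score: best is 72, kept {Opt3}.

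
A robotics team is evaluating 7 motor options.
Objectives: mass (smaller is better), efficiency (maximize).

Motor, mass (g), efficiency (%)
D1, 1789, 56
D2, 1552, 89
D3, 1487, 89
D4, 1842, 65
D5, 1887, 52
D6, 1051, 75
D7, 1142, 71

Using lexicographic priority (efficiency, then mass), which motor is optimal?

D3

First maximize efficiency: best is 89, kept {D2, D3}.
Then minimize mass: best is 1487, kept {D3}.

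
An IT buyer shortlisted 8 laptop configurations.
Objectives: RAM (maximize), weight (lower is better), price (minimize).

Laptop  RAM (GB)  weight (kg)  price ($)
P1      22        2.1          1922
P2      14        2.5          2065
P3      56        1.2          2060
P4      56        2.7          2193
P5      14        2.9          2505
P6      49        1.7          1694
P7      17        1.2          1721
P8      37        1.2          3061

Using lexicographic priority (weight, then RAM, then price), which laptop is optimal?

P3

First minimize weight: best is 1.2, kept {P3, P7, P8}.
Then maximize RAM: best is 56, kept {P3}.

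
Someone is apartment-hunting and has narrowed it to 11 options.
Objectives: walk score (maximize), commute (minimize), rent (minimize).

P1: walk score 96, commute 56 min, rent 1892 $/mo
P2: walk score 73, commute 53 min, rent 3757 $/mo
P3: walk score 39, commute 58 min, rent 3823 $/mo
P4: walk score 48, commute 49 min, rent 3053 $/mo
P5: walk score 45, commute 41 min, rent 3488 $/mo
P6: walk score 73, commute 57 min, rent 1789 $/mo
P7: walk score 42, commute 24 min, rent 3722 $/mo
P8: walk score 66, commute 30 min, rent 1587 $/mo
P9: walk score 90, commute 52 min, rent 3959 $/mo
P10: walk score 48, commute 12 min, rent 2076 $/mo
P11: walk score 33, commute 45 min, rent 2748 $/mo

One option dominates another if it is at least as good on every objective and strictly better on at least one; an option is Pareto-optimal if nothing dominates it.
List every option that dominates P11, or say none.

P8, P10

P8: walk score 66≥33, commute 30≤45, rent 1587≤2748 — dominates P11.
P10: walk score 48≥33, commute 12≤45, rent 2076≤2748 — dominates P11.
Others (P1, P2, P3, P4, P5, P6, P7, P9) are each worse than P11 on at least one objective.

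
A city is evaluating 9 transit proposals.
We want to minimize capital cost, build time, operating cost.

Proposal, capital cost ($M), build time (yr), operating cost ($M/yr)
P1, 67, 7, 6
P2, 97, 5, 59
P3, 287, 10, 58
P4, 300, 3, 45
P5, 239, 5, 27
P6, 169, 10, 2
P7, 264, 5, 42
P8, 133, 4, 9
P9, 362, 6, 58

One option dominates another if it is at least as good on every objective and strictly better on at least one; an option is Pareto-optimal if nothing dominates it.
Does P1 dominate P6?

No

P1 vs P6: P1 is worse on operating cost (6 vs 2), so it does not dominate P6.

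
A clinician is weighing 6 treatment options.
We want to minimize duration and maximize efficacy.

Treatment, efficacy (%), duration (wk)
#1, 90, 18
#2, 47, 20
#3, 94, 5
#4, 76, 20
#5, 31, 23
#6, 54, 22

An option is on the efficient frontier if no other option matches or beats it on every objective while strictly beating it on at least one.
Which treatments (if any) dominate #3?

#1: worse on efficacy (90 vs 94).
#2: worse on efficacy (47 vs 94).
#4: worse on efficacy (76 vs 94).
#5: worse on efficacy (31 vs 94).
#6: worse on efficacy (54 vs 94).
No option dominates #3.

none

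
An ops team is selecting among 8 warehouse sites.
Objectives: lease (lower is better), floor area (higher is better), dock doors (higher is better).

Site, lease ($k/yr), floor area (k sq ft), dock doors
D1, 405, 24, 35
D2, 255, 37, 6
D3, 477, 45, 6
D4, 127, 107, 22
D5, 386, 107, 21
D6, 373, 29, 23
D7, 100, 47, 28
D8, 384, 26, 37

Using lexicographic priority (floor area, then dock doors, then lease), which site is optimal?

First maximize floor area: best is 107, kept {D4, D5}.
Then maximize dock doors: best is 22, kept {D4}.

D4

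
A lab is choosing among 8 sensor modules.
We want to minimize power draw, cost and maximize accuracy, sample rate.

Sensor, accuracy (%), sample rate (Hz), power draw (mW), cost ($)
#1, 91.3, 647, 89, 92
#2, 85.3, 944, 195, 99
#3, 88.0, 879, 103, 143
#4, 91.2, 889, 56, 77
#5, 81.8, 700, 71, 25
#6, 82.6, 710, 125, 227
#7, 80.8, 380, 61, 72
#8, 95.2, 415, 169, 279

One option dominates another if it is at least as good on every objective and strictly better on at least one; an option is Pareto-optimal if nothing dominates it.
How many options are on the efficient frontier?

#1: not dominated.
#2: not dominated (best sample rate).
#3: dominated by #4 (accuracy 91.2≥88.0, sample rate 889≥879, power draw 56≤103, cost 77≤143).
#4: not dominated (best power draw).
#5: not dominated (best cost).
#6: dominated by #3 (accuracy 88.0≥82.6, sample rate 879≥710, power draw 103≤125, cost 143≤227).
#7: not dominated.
#8: not dominated (best accuracy).
Pareto-optimal: #1, #2, #4, #5, #7, #8 → 6.

6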